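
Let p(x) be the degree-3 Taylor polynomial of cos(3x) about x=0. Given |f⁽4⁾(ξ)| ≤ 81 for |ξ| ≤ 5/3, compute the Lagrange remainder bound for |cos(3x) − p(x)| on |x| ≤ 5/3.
625/24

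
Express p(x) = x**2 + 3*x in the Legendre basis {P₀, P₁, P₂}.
(1/3)P₀ + (3)P₁ + (2/3)P₂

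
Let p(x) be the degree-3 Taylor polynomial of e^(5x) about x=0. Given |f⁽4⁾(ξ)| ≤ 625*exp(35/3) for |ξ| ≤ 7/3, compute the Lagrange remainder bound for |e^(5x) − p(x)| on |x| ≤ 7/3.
1500625*exp(35/3)/1944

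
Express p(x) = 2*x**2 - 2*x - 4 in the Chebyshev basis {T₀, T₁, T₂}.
(-3)T₀ + (-2)T₁ + T₂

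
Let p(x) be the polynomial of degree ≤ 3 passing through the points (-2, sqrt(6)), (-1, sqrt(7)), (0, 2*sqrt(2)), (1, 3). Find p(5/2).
-189*sqrt(2)/8 - 35*sqrt(6)/16 + 315/16 + 135*sqrt(7)/16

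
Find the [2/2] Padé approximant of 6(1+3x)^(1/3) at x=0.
(14*x**2 + 21*x + 6)/(5*x**2/6 + 5*x/2 + 1)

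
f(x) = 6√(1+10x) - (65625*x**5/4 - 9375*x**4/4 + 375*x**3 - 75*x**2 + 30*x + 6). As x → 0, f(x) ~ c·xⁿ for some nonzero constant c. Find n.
6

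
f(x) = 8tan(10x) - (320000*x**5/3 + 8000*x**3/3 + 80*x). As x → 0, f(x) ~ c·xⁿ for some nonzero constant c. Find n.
7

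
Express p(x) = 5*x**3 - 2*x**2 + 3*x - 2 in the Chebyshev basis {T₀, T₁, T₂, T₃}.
(-3)T₀ + (27/4)T₁ - T₂ + (5/4)T₃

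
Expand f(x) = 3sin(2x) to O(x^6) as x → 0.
6*x - 4*x**3 + 4*x**5/5 + O(x**6)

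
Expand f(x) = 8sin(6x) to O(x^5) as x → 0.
48*x - 288*x**3 + O(x**5)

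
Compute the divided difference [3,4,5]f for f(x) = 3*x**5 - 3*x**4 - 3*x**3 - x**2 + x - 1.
1652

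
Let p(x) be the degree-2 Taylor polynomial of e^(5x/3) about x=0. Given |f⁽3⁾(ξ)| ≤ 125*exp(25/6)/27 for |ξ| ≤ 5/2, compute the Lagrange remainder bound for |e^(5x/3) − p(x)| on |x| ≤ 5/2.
15625*exp(25/6)/1296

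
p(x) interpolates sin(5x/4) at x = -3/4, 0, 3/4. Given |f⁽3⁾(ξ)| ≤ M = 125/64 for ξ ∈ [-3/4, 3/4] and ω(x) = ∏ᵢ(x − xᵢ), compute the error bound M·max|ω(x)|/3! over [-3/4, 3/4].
125*sqrt(3)/4096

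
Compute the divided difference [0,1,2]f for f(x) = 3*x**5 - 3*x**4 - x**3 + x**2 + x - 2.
22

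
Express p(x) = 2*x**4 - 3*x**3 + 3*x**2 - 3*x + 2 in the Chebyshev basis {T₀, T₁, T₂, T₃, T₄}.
(17/4)T₀ + (-21/4)T₁ + (5/2)T₂ + (-3/4)T₃ + (1/4)T₄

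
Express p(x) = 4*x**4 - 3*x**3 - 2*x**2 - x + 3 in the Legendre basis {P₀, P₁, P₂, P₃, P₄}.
(47/15)P₀ + (-14/5)P₁ + (20/21)P₂ + (-6/5)P₃ + (32/35)P₄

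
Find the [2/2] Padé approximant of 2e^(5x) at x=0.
(25*x**2/6 + 5*x + 2)/(25*x**2/12 - 5*x/2 + 1)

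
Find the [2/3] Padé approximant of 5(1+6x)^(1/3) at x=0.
(70*x**2 + 40*x + 5)/(-4*x**3/3 + 6*x**2 + 6*x + 1)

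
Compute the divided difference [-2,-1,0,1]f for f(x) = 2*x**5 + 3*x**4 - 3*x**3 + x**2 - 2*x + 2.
1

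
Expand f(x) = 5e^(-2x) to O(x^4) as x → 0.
5 - 10*x + 10*x**2 - 20*x**3/3 + O(x**4)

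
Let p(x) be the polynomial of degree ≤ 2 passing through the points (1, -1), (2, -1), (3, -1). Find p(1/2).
-1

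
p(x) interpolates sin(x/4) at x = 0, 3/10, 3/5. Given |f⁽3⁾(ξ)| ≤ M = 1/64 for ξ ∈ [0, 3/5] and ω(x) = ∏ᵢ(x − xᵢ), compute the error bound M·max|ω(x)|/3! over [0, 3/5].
sqrt(3)/64000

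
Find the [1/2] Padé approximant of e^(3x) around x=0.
(x + 1)/(3*x**2/2 - 2*x + 1)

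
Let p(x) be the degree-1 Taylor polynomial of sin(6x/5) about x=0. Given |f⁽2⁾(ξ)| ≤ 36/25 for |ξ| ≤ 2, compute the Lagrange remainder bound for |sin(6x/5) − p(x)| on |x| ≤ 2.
72/25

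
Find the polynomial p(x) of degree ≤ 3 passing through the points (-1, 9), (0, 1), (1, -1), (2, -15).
-3*x**3 + 3*x**2 - 2*x + 1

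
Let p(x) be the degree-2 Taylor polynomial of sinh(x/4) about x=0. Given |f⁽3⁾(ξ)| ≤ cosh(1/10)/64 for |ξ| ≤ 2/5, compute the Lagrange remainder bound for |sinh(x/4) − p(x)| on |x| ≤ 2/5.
cosh(1/10)/6000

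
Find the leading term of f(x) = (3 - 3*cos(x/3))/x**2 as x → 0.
1/6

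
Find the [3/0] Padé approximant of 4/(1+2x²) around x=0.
4 - 8*x**2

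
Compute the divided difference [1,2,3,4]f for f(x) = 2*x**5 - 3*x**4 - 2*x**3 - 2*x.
98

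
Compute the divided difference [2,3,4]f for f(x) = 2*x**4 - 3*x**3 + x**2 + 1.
84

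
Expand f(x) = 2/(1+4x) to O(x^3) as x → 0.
2 - 8*x + 32*x**2 + O(x**3)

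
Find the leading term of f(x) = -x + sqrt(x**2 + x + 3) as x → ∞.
1/2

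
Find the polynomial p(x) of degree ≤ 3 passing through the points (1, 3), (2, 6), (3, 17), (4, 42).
x**3 - 2*x**2 + 2*x + 2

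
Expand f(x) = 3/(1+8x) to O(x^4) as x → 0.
3 - 24*x + 192*x**2 - 1536*x**3 + O(x**4)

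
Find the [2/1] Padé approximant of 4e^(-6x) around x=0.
(24*x**2 - 16*x + 4)/(2*x + 1)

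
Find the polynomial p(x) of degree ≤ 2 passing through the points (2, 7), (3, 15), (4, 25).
x**2 + 3*x - 3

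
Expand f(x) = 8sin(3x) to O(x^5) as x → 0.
24*x - 36*x**3 + O(x**5)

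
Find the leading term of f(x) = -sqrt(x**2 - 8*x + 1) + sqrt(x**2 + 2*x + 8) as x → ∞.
5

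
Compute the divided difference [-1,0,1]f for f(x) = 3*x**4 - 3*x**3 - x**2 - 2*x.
2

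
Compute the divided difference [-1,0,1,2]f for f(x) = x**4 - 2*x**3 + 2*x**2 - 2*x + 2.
0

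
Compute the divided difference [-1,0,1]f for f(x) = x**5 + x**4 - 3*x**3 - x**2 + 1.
0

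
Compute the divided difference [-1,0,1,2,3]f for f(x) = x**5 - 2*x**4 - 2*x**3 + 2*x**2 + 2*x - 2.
3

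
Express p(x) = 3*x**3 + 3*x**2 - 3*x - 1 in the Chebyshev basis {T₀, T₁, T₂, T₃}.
(1/2)T₀ + (-3/4)T₁ + (3/2)T₂ + (3/4)T₃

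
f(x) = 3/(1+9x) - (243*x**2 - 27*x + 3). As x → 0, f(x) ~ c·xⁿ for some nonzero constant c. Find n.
3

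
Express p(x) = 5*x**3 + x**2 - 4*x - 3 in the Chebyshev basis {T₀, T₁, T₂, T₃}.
(-5/2)T₀ + (-1/4)T₁ + (1/2)T₂ + (5/4)T₃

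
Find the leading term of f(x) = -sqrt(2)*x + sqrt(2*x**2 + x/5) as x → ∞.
sqrt(2)/20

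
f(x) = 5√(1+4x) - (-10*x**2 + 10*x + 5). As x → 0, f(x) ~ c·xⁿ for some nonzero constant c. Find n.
3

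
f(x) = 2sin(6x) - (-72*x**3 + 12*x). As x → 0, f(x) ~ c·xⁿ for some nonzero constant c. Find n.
5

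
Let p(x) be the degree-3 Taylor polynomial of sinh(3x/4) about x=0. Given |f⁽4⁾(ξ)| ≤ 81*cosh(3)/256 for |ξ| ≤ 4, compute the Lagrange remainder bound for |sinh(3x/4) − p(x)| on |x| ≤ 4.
27*cosh(3)/8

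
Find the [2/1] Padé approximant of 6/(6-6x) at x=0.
1/(1 - x)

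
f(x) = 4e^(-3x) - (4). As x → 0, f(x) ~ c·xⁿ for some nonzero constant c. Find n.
1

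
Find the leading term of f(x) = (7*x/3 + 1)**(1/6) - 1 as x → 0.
7*x/18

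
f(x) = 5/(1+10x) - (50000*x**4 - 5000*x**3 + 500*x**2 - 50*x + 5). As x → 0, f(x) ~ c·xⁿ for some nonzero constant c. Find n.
5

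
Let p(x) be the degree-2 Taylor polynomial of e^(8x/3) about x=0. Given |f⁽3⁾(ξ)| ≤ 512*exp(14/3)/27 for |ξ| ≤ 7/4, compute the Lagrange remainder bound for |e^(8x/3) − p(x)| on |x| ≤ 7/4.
1372*exp(14/3)/81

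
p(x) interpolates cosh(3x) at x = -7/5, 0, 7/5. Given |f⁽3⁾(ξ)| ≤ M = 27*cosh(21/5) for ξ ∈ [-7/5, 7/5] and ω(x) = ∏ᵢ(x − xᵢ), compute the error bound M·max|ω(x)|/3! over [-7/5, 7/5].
343*sqrt(3)*cosh(21/5)/125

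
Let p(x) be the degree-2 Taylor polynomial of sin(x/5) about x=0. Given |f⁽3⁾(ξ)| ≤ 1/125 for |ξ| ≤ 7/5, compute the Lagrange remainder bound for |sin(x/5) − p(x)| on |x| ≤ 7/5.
343/93750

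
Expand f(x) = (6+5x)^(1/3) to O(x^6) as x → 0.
6**(1/3) + 5*6**(1/3)*x/18 - 25*6**(1/3)*x**2/324 + 625*6**(1/3)*x**3/17496 - 3125*6**(1/3)*x**4/157464 + 34375*6**(1/3)*x**5/2834352 + O(x**6)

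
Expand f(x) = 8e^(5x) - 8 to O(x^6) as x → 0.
40*x + 100*x**2 + 500*x**3/3 + 625*x**4/3 + 625*x**5/3 + O(x**6)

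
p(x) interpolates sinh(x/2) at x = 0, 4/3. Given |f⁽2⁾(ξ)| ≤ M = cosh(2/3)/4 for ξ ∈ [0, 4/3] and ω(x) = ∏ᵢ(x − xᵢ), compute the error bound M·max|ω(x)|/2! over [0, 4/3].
cosh(2/3)/18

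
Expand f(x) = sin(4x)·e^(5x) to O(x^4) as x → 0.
4*x + 20*x**2 + 118*x**3/3 + O(x**4)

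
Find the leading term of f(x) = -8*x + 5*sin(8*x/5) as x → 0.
-256*x**3/75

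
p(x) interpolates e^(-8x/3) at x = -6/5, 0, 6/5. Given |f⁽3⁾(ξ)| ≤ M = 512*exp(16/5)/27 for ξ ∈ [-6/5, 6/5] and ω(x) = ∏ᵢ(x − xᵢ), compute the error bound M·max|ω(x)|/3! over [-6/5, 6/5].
4096*sqrt(3)*exp(16/5)/3375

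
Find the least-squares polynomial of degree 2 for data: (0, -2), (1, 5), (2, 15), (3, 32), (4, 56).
-54/35 + (181/70)x + (41/14)x²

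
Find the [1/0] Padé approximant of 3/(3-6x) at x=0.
2*x + 1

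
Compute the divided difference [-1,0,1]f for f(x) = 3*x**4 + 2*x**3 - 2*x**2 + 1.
1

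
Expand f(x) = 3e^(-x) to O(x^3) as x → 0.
3 - 3*x + 3*x**2/2 + O(x**3)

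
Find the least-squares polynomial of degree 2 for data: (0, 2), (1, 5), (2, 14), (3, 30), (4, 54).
11/5 + (-11/10)x + (7/2)x²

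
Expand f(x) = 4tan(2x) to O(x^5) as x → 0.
8*x + 32*x**3/3 + O(x**5)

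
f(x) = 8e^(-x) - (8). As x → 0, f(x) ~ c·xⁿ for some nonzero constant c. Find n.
1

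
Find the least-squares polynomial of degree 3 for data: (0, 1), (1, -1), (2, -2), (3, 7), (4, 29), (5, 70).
8/7 + (-13/6)x + (-39/28)x² + (11/12)x³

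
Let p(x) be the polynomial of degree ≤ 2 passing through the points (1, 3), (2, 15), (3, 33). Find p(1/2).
-3/4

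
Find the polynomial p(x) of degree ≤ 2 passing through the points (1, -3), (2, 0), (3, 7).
2*x**2 - 3*x - 2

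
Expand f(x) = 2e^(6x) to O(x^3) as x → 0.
2 + 12*x + 36*x**2 + O(x**3)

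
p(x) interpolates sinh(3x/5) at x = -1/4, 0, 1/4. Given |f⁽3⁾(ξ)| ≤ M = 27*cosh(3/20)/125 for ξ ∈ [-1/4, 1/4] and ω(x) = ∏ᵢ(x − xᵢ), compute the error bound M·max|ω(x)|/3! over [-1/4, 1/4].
sqrt(3)*cosh(3/20)/8000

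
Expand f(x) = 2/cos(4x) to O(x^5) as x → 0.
2 + 16*x**2 + 320*x**4/3 + O(x**5)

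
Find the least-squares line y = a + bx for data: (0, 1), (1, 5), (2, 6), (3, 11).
a = 11/10, b = 31/10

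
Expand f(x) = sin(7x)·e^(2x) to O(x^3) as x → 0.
7*x + 14*x**2 + O(x**3)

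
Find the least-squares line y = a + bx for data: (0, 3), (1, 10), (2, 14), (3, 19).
a = 37/10, b = 26/5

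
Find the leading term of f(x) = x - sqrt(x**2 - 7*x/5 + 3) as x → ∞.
7/10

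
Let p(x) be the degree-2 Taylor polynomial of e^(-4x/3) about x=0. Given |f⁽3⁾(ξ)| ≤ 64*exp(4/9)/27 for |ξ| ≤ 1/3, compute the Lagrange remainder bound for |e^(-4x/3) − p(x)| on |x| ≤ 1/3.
32*exp(4/9)/2187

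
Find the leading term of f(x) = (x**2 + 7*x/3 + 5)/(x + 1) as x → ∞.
x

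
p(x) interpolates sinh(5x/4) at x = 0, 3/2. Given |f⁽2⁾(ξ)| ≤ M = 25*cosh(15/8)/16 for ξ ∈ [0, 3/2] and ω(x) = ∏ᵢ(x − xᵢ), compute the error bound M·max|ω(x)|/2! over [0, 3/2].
225*cosh(15/8)/512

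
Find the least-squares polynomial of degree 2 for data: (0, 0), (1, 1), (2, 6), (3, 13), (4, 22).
-8/35 + (16/35)x + (9/7)x²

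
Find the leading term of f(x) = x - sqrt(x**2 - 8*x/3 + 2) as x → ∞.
4/3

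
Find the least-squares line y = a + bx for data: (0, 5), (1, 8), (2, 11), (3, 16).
a = 23/5, b = 18/5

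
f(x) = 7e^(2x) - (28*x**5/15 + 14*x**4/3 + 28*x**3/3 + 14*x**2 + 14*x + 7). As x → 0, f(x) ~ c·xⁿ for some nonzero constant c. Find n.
6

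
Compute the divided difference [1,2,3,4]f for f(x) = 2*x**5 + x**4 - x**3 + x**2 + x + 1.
139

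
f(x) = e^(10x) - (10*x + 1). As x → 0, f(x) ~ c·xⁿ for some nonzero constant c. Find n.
2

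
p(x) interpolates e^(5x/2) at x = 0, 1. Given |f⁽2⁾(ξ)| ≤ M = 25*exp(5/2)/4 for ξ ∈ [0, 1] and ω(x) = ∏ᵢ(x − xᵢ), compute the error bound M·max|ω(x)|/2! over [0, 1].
25*exp(5/2)/32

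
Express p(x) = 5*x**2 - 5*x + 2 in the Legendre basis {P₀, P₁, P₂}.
(11/3)P₀ + (-5)P₁ + (10/3)P₂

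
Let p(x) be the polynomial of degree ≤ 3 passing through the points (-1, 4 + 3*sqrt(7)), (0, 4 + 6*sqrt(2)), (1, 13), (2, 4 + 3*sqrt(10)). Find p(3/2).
-15*sqrt(2)/8 + 3*sqrt(7)/16 + 15*sqrt(10)/16 + 199/16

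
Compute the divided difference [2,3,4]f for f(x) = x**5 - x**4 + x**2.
231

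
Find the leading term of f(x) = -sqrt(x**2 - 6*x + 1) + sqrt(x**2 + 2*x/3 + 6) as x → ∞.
10/3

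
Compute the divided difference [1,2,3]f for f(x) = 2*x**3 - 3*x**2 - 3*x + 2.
9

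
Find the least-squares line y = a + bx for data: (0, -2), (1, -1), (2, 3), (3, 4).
a = -23/10, b = 11/5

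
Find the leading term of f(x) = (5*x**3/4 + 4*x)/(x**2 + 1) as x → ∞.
5*x/4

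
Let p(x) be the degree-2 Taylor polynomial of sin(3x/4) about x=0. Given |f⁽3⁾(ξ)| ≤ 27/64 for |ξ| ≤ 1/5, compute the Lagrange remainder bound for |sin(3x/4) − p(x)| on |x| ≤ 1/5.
9/16000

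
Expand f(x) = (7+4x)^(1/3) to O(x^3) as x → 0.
7**(1/3) + 4*7**(1/3)*x/21 - 16*7**(1/3)*x**2/441 + O(x**3)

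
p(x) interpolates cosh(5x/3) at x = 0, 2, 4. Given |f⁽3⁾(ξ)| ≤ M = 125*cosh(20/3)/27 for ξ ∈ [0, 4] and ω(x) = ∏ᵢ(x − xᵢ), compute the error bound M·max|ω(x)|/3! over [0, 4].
1000*sqrt(3)*cosh(20/3)/729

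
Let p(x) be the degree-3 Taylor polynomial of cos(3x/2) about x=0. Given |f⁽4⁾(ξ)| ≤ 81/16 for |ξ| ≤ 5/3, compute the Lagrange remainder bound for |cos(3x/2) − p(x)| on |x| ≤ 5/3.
625/384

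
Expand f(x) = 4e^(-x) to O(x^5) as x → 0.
4 - 4*x + 2*x**2 - 2*x**3/3 + x**4/6 + O(x**5)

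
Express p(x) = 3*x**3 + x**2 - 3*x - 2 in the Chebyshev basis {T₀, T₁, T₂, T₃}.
(-3/2)T₀ + (-3/4)T₁ + (1/2)T₂ + (3/4)T₃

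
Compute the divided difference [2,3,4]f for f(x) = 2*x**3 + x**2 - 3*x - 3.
19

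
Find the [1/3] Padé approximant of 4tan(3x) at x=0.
12*x/(1 - 3*x**2)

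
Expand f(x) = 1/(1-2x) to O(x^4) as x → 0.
1 + 2*x + 4*x**2 + 8*x**3 + O(x**4)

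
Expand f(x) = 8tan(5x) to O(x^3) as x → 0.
40*x + O(x**3)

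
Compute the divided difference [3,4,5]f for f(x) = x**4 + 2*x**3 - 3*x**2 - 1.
118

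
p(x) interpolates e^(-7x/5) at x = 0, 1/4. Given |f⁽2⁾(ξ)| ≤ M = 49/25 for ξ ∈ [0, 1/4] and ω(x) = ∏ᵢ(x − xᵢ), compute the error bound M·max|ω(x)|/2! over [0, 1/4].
49/3200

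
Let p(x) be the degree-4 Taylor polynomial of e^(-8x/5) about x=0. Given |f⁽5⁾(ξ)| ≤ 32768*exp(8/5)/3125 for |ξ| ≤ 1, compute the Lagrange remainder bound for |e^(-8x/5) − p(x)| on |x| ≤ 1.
4096*exp(8/5)/46875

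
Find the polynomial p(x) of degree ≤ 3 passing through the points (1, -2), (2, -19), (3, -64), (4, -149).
-2*x**3 - 2*x**2 + 3*x - 1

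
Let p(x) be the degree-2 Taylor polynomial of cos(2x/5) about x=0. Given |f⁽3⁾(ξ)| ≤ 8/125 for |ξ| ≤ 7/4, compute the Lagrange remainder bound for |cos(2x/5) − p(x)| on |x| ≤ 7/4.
343/6000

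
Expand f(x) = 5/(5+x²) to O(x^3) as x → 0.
1 - x**2/5 + O(x**3)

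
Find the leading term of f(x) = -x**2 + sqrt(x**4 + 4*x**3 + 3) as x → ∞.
2*x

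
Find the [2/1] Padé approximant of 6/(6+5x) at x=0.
1/(5*x/6 + 1)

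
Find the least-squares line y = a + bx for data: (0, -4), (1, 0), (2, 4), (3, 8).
a = -4, b = 4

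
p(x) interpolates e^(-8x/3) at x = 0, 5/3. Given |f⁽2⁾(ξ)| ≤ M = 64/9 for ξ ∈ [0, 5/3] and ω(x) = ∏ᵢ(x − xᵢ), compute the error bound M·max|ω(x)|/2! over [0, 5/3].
200/81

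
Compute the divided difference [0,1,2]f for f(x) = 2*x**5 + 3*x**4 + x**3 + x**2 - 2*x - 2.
55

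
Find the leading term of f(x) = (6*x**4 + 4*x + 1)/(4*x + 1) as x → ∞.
3*x**3/2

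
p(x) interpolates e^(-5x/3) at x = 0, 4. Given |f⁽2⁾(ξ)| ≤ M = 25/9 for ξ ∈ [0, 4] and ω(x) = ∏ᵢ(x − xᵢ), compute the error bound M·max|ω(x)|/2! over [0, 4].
50/9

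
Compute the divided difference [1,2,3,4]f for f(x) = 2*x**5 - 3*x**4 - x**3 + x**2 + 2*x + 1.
99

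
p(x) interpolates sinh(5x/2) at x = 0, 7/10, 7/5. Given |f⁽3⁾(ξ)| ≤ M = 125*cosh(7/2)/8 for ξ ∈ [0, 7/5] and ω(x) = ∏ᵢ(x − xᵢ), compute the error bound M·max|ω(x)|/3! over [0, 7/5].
343*sqrt(3)*cosh(7/2)/1728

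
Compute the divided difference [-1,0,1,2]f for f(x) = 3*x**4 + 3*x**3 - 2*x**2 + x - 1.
9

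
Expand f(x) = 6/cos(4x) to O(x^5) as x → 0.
6 + 48*x**2 + 320*x**4 + O(x**5)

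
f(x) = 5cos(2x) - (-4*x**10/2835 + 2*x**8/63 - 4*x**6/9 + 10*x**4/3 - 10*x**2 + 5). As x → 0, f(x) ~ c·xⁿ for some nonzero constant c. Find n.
12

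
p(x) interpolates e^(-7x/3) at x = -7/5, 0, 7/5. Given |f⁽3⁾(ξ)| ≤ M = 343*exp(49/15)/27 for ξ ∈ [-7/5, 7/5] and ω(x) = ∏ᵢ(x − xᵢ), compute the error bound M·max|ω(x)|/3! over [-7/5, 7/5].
117649*sqrt(3)*exp(49/15)/91125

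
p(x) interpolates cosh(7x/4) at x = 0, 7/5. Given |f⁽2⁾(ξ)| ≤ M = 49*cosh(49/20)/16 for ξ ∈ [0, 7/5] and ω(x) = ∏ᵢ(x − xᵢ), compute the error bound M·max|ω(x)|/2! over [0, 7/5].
2401*cosh(49/20)/3200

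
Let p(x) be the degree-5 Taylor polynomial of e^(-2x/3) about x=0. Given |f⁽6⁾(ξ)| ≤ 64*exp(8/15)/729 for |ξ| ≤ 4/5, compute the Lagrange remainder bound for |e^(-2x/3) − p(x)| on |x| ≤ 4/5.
16384*exp(8/15)/512578125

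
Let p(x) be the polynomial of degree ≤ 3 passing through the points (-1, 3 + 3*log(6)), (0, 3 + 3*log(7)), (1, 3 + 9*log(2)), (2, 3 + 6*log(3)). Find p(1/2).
3 + log(112*2**(7/8)*3**(7/16)*7**(11/16)/3)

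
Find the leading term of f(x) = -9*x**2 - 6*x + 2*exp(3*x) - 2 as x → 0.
9*x**3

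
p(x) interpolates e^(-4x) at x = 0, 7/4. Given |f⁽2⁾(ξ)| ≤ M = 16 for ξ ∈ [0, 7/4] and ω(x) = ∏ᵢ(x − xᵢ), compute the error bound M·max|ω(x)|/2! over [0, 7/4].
49/8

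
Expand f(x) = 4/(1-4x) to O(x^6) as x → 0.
4 + 16*x + 64*x**2 + 256*x**3 + 1024*x**4 + 4096*x**5 + O(x**6)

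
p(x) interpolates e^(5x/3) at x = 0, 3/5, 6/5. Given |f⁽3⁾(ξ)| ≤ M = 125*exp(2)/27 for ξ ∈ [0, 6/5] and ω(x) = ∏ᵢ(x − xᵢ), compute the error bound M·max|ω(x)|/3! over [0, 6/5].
sqrt(3)*exp(2)/27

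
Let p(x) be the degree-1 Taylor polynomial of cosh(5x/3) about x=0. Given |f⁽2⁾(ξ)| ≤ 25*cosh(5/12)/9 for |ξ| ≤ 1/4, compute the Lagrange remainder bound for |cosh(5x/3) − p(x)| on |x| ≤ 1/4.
25*cosh(5/12)/288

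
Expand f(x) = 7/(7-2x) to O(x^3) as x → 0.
1 + 2*x/7 + 4*x**2/49 + O(x**3)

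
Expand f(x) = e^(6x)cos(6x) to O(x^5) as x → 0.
1 + 6*x - 72*x**3 - 216*x**4 + O(x**5)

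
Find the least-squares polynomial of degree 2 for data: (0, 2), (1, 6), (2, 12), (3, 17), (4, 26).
73/35 + (233/70)x + (9/14)x²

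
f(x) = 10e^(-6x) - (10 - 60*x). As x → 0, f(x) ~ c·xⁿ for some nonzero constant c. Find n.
2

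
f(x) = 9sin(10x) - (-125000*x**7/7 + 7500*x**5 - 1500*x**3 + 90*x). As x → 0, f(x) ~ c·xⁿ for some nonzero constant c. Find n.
9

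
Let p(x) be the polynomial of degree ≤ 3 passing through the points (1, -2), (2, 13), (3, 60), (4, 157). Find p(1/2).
-25/8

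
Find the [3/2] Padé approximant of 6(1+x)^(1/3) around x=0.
(14*x**3/135 + 14*x**2/5 + 42*x/5 + 6)/(2*x**2/9 + 16*x/15 + 1)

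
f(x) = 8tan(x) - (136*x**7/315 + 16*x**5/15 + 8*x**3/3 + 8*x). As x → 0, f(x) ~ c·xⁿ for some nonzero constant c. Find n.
9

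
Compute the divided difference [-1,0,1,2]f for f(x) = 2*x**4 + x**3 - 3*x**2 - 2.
5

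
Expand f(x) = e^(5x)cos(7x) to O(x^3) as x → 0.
1 + 5*x - 12*x**2 + O(x**3)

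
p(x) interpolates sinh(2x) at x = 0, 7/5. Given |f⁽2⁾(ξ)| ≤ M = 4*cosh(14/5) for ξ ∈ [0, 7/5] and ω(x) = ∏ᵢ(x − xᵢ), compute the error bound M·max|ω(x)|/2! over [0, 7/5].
49*cosh(14/5)/50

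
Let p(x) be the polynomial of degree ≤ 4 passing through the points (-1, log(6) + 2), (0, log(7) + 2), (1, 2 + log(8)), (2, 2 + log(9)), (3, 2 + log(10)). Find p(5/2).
2 + log(9*2**(19/32)*3**(19/128)*5**(35/128)*7**(7/32)/4)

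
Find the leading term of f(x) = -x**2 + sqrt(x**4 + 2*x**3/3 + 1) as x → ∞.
x/3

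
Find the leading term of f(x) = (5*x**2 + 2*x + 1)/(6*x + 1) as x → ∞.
5*x/6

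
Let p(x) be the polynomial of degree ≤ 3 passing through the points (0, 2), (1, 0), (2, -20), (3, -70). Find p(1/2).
5/2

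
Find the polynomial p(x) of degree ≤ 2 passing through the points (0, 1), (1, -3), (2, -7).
1 - 4*x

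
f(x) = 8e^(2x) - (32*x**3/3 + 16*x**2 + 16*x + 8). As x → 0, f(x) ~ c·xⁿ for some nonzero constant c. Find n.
4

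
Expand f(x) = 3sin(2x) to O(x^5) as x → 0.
6*x - 4*x**3 + O(x**5)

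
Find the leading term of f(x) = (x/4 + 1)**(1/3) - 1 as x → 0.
x/12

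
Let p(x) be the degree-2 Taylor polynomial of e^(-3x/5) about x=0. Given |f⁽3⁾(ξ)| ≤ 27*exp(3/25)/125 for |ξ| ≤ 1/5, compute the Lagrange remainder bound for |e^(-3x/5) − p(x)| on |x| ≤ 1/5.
9*exp(3/25)/31250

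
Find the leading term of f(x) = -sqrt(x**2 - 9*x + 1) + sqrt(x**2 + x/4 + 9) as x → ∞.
37/8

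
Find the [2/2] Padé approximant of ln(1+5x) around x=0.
5*x*(5*x + 2)/(2*(25*x**2/6 + 5*x + 1))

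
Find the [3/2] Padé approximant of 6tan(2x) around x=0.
(-16*x**3/5 + 12*x)/(1 - 8*x**2/5)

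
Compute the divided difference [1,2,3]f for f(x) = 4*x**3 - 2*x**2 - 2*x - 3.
22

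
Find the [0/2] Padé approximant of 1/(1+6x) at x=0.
1/(6*x + 1)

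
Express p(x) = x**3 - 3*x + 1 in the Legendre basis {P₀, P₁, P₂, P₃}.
P₀ + (-12/5)P₁ + (2/5)P₃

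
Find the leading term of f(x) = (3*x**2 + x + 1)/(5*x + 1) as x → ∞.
3*x/5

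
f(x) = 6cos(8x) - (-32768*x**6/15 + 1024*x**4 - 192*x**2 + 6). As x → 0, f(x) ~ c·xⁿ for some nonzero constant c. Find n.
8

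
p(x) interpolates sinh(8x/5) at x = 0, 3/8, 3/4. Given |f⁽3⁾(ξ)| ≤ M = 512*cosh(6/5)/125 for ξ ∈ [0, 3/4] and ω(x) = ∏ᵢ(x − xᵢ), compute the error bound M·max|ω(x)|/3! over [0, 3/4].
sqrt(3)*cosh(6/5)/125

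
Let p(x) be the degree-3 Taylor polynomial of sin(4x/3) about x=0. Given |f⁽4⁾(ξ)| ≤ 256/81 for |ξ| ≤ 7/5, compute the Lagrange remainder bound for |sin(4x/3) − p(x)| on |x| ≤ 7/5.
76832/151875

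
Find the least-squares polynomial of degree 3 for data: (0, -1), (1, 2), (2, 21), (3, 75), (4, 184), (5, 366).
-41/42 + (323/252)x + (-65/42)x² + (115/36)x³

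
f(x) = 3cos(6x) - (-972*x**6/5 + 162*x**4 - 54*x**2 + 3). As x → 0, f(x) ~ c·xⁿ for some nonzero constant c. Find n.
8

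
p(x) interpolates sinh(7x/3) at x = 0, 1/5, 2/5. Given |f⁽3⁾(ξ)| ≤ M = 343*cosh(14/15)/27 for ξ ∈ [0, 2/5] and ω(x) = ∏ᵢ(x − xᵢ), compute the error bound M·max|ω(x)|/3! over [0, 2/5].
343*sqrt(3)*cosh(14/15)/91125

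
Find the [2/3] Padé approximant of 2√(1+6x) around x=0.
(63*x**2/2 + 84*x/5 + 2)/(-27*x**3/20 + 81*x**2/20 + 27*x/5 + 1)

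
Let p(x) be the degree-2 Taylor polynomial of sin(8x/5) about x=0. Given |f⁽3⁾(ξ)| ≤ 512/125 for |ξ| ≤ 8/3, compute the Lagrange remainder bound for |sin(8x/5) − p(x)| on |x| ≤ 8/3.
131072/10125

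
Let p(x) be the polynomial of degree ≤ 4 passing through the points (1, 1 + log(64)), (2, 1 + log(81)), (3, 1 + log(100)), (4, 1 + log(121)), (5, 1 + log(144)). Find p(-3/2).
1 + log(191561942608236107294793378393788647952342390272950272000000000000000000000000000000000000000000000000000000000000000000000000000000000000000000000000000000000000000000000000000000000000000000000000000000000000*11**(11/16)*2**(17/64)*3**(59/64)*5**(13/32)/207589727229667617364050040559595126992307182041663968365041085227372309632424517470029479189719043873749959799630116683695675118773796682033447968121002410399431431597810905545125273959033396868346495500159667)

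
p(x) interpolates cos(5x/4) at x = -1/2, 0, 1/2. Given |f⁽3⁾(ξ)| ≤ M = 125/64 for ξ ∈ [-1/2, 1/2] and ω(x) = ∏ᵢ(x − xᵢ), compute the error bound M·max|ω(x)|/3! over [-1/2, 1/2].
125*sqrt(3)/13824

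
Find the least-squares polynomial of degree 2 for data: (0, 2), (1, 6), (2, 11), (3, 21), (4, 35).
83/35 + (67/70)x + (25/14)x²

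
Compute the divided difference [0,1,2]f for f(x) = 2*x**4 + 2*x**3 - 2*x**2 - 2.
18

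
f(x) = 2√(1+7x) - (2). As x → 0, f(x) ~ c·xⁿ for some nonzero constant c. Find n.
1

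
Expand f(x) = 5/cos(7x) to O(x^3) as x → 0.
5 + 245*x**2/2 + O(x**3)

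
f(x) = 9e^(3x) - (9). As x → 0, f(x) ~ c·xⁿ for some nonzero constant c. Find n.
1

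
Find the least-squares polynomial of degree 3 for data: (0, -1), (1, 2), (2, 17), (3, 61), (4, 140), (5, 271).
-115/126 + (-305/756)x + (31/36)x² + (109/54)x³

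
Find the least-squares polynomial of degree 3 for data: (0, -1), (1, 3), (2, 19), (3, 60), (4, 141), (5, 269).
-52/63 + (49/54)x + (55/126)x² + (55/27)x³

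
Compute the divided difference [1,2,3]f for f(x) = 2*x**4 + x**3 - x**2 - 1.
55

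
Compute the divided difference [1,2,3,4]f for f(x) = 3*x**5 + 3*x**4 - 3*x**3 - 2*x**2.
222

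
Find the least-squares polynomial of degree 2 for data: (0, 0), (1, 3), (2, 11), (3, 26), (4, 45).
-1/35 + (11/70)x + (39/14)x²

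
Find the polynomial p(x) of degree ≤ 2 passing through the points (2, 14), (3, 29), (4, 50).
3*x**2 + 2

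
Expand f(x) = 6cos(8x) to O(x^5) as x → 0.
6 - 192*x**2 + 1024*x**4 + O(x**5)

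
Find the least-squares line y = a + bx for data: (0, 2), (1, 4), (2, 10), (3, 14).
a = 6/5, b = 21/5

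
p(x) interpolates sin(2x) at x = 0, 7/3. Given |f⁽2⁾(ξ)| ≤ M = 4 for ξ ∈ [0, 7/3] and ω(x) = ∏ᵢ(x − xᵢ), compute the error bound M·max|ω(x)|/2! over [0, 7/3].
49/18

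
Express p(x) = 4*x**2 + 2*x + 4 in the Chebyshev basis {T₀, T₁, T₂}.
(6)T₀ + (2)T₁ + (2)T₂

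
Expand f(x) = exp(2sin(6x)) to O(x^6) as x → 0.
1 + 12*x + 72*x**2 + 216*x**3 - 14904*x**5/5 + O(x**6)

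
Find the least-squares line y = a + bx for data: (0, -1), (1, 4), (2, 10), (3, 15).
a = -11/10, b = 27/5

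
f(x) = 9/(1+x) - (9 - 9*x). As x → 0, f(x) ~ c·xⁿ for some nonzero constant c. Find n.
2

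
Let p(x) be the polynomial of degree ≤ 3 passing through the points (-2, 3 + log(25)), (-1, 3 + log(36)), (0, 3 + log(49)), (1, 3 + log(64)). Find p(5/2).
3 + log(3101843146481947279097856*2**(1/4)*3**(7/8)*5**(5/8)*7**(3/8)/598691348064270045003125)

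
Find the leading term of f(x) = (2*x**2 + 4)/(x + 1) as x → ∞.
2*x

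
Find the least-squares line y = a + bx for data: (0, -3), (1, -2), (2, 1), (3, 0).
a = -14/5, b = 6/5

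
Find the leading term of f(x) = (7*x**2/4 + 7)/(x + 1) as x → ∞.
7*x/4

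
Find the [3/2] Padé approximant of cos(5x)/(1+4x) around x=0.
(1675*x**3/21 - 1675*x**2/84 - 4*x + 1)/(1 - 1969*x**2/84)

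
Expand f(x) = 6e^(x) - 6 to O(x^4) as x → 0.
6*x + 3*x**2 + x**3 + O(x**4)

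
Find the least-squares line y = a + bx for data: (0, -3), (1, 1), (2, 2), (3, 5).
a = -5/2, b = 5/2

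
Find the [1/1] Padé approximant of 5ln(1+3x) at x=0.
15*x/(3*x/2 + 1)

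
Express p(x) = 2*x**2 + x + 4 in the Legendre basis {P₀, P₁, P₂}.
(14/3)P₀ + P₁ + (4/3)P₂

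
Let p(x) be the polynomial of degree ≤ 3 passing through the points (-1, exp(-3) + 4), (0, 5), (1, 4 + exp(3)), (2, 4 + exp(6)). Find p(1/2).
((-exp(6) + 73 + 9*exp(3))*exp(3) - 1)*exp(-3)/16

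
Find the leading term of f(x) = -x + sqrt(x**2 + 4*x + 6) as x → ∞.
2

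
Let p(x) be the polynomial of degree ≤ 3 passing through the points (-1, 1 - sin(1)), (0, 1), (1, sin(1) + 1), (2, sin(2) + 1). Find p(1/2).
-sin(2)/16 + 5*sin(1)/8 + 1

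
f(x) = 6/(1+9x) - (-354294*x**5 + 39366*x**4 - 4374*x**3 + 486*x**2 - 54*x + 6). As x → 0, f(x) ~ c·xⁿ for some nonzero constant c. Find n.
6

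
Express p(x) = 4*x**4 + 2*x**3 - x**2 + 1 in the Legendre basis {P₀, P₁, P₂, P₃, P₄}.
(22/15)P₀ + (6/5)P₁ + (34/21)P₂ + (4/5)P₃ + (32/35)P₄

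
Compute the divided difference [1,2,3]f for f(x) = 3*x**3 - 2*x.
18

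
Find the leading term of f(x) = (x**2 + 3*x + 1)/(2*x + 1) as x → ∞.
x/2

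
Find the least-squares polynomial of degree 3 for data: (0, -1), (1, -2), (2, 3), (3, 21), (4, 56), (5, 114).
-17/18 + (-2143/756)x + (85/126)x² + (97/108)x³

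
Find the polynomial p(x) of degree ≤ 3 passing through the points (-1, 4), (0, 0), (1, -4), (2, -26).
-3*x**3 - x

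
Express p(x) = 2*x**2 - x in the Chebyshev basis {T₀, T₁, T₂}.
T₀ - T₁ + T₂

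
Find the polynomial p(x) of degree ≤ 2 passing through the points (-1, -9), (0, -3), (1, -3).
-3*x**2 + 3*x - 3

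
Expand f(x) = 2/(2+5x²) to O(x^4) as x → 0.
1 - 5*x**2/2 + O(x**4)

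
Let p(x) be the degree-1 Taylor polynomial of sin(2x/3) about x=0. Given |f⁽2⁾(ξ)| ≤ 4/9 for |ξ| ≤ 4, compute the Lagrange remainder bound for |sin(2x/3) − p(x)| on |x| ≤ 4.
32/9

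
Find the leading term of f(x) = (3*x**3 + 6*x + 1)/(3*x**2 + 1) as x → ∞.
x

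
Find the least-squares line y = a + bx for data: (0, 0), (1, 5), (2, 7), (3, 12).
a = 3/10, b = 19/5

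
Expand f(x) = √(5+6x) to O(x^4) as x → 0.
sqrt(5) + 3*sqrt(5)*x/5 - 9*sqrt(5)*x**2/50 + 27*sqrt(5)*x**3/250 + O(x**4)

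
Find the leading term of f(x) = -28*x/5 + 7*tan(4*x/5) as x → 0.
448*x**3/375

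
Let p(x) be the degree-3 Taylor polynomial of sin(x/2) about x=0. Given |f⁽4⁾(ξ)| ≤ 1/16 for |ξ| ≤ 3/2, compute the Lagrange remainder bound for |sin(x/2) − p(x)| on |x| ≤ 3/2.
27/2048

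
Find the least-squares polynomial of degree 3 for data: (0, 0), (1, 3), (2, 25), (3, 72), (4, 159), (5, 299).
-37/126 + (247/756)x + (35/18)x² + (215/108)x³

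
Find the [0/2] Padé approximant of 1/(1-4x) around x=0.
1/(1 - 4*x)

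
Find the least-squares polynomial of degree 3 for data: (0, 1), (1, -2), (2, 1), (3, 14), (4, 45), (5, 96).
65/63 + (-796/189)x + (37/126)x² + (47/54)x³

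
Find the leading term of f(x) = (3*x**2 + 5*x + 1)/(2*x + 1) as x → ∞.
3*x/2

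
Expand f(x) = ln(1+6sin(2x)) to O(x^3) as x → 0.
12*x - 72*x**2 + O(x**3)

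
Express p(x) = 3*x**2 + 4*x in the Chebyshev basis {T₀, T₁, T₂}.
(3/2)T₀ + (4)T₁ + (3/2)T₂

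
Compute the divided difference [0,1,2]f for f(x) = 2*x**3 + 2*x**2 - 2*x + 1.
8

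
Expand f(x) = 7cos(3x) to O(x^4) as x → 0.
7 - 63*x**2/2 + O(x**4)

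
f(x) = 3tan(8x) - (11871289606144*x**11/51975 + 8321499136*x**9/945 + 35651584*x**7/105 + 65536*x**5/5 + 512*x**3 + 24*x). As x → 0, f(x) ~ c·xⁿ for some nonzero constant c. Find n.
13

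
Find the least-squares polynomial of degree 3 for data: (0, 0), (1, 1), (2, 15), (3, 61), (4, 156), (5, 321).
-1/21 + (59/63)x + (-61/21)x² + (28/9)x³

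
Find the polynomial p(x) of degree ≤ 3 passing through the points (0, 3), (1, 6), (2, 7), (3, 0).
-x**3 + 2*x**2 + 2*x + 3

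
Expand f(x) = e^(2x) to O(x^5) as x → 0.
1 + 2*x + 2*x**2 + 4*x**3/3 + 2*x**4/3 + O(x**5)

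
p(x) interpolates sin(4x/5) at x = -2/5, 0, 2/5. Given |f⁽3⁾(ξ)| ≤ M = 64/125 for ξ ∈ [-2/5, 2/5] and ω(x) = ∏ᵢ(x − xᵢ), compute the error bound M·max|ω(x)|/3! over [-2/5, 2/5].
512*sqrt(3)/421875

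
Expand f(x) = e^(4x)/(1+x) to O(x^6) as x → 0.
1 + 3*x + 5*x**2 + 17*x**3/3 + 5*x**4 + 53*x**5/15 + O(x**6)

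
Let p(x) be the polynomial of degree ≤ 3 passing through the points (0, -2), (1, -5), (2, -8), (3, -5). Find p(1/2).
-25/8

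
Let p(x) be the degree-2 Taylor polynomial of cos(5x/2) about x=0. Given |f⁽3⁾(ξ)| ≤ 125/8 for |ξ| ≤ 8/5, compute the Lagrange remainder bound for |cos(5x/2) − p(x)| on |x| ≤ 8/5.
32/3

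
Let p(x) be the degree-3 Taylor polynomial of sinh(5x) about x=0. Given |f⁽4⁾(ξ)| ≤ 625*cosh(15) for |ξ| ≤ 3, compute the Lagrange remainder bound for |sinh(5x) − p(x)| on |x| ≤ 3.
16875*cosh(15)/8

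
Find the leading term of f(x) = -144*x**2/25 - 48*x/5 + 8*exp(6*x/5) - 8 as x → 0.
288*x**3/125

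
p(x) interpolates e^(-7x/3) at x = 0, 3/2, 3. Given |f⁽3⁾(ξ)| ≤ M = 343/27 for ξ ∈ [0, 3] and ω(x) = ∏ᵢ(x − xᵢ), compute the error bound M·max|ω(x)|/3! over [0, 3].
343*sqrt(3)/216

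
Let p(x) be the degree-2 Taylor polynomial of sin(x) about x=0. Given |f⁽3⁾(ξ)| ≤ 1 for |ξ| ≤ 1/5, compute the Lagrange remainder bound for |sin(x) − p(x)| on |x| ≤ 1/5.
1/750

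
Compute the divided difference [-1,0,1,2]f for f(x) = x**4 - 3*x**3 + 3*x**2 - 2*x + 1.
-1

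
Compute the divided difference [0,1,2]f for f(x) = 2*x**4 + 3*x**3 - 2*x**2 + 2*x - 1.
21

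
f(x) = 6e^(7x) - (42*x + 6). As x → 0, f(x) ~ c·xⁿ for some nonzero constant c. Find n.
2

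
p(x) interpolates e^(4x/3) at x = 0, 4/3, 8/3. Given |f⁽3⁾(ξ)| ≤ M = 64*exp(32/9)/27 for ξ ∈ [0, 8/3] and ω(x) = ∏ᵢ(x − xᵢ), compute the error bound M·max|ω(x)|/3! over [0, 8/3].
4096*sqrt(3)*exp(32/9)/19683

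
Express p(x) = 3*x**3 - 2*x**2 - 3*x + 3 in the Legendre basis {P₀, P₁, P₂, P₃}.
(7/3)P₀ + (-6/5)P₁ + (-4/3)P₂ + (6/5)P₃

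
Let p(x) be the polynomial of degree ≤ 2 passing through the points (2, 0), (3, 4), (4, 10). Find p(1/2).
-9/4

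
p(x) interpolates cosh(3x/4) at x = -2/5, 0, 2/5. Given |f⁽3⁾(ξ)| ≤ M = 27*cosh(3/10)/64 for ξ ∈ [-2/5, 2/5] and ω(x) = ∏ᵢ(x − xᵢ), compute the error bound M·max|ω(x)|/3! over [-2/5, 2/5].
sqrt(3)*cosh(3/10)/1000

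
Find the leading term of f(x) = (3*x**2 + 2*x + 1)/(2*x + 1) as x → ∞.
3*x/2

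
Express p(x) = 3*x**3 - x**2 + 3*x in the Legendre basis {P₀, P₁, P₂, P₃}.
(-1/3)P₀ + (24/5)P₁ + (-2/3)P₂ + (6/5)P₃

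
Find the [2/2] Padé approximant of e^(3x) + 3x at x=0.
(15*x**2/4 + 6*x + 1)/(1 - 3*x**2/4)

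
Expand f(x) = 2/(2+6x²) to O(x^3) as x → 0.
1 - 3*x**2 + O(x**3)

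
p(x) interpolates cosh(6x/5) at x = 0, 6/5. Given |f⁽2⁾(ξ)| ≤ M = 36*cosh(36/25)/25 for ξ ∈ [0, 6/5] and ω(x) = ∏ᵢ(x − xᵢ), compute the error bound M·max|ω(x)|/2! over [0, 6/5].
162*cosh(36/25)/625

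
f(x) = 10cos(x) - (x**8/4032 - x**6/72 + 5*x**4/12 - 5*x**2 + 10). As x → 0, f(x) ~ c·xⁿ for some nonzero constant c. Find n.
10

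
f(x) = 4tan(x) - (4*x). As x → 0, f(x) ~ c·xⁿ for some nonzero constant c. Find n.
3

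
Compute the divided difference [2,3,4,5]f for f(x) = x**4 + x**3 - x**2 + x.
15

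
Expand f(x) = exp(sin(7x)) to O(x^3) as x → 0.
1 + 7*x + 49*x**2/2 + O(x**3)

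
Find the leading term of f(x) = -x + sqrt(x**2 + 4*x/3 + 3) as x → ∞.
2/3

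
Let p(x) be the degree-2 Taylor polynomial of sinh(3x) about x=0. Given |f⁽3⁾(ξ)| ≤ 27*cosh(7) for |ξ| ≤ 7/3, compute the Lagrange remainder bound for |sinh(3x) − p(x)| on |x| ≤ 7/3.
343*cosh(7)/6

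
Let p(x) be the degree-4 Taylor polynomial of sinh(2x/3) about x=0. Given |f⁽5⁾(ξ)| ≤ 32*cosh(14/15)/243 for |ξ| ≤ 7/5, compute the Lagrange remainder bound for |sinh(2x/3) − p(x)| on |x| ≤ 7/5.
67228*cosh(14/15)/11390625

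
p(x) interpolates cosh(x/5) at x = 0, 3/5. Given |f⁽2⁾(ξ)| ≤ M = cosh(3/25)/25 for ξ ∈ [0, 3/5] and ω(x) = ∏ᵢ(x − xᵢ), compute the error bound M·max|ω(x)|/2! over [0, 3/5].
9*cosh(3/25)/5000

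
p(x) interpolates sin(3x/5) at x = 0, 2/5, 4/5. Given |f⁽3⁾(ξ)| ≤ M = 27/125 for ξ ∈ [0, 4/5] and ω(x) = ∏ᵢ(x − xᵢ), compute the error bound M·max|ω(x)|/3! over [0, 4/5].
8*sqrt(3)/15625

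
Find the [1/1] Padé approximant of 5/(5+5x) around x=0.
1/(x + 1)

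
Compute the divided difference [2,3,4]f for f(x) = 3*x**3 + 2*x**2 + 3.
29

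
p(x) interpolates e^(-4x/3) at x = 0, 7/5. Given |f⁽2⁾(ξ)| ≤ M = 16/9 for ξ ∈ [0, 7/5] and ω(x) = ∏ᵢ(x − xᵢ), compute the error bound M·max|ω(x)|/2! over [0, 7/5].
98/225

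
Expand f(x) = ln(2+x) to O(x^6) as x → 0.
log(2) + x/2 - x**2/8 + x**3/24 - x**4/64 + x**5/160 + O(x**6)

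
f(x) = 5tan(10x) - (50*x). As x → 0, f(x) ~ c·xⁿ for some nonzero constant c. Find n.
3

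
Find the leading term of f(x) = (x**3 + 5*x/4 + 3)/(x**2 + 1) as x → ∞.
x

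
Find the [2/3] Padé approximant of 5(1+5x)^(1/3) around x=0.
(875*x**2/18 + 100*x/3 + 5)/(-125*x**3/162 + 25*x**2/6 + 5*x + 1)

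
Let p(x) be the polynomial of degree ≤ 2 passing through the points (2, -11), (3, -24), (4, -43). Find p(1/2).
-11/4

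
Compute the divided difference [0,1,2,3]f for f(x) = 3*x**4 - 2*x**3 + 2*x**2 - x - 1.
16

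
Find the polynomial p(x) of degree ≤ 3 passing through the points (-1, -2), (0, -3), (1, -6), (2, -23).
-2*x**3 - x**2 - 3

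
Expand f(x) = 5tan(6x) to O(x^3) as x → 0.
30*x + O(x**3)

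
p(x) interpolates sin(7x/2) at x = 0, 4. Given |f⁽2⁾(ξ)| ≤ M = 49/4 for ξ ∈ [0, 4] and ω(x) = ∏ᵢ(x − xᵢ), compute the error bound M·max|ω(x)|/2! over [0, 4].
49/2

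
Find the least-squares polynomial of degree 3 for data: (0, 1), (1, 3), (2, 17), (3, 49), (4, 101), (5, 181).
61/63 + (-464/189)x + (467/126)x² + (43/54)x³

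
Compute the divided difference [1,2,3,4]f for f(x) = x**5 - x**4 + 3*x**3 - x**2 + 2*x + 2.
58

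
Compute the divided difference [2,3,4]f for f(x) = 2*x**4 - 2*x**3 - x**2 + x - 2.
91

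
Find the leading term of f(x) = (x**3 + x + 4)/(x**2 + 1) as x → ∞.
x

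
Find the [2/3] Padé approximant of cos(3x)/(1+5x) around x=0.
(1 - 15*x**2/4)/(15*x**3/4 + 3*x**2/4 + 5*x + 1)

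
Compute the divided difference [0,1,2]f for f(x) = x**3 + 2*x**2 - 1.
5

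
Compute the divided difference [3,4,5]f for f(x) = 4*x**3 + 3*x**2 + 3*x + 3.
51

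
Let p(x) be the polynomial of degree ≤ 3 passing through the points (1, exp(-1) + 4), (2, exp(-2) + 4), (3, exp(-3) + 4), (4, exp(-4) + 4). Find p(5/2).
(-exp(3) - 1 + 9*e + 9*exp(2) + 64*exp(4))*exp(-4)/16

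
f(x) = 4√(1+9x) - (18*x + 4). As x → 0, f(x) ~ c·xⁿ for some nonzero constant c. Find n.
2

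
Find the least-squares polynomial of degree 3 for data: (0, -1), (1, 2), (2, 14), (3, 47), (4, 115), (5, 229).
-62/63 + (1031/378)x + (-467/252)x² + (227/108)x³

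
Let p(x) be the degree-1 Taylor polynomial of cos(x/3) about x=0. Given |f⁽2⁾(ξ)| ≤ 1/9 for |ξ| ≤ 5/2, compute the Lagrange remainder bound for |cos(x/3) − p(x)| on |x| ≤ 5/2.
25/72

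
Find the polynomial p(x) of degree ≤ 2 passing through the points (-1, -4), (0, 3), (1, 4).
-3*x**2 + 4*x + 3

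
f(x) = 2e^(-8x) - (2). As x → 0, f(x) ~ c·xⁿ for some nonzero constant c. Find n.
1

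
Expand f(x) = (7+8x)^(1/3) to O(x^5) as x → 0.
7**(1/3) + 8*7**(1/3)*x/21 - 64*7**(1/3)*x**2/441 + 2560*7**(1/3)*x**3/27783 - 40960*7**(1/3)*x**4/583443 + O(x**5)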